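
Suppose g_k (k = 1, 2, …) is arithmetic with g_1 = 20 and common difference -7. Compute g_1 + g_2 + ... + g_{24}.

g_k = 20 + (k - 1)·(-7).
g_{24} = -141; S = 24·(20 + (-141))/2 = -1452.

-1452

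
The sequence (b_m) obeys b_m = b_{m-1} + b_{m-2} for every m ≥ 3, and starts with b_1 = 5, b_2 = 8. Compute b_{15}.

4181

Iterate the recurrence:
b_3 = 13; b_4 = 21; b_5 = 34; …; b_{12} = 987; b_{13} = 1597; b_{14} = 2584; b_{15} = 4181.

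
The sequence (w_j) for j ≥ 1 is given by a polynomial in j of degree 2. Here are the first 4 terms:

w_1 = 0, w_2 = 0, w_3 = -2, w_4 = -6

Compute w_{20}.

-342

1st diffs: 0, -2, -4.
2nd diffs: -2, -2 (constant).
Newton forward-difference form: w_j = (-2)·C(j-1,2).
At j = 20: j-1 = 19, so w_{20} = -342 = -342.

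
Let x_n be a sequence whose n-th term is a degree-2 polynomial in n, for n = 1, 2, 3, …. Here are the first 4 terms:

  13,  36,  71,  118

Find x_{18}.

2036

1st diffs: 23, 35, 47.
2nd diffs: 12, 12 (constant).
Newton forward-difference form: x_n = 13 + 23·C(n-1,1) + 12·C(n-1,2).
At n = 18: n-1 = 17, so x_{18} = 13 + 391 + 1632 = 2036.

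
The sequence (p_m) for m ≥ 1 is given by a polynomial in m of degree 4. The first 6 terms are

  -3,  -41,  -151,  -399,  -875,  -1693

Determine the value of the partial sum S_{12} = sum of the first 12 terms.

1st diffs: -38, -110, -248, -476, -818.
2nd diffs: -72, -138, -228, -342.
3rd diffs: -66, -90, -114.
4th diffs: -24, -24 (constant).
Newton forward-difference form: p_m = -3 + (-38)·C(m-1,1) + (-72)·C(m-1,2) + (-66)·C(m-1,3) + (-24)·C(m-1,4).
Continuing: …, -2991, -4931, -7699, -11505, …, p_{12} = -23191.
Summing m = 1..12 (12 terms) gives -70062.

-70062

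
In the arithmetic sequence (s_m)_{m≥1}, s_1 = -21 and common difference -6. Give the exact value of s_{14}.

s_m = -21 + (m - 1)·(-6).
s_{14} = -21 + 13·(-6) = -99.

-99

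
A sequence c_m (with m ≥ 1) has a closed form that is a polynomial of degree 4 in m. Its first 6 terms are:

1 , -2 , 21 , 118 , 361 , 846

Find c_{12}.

1st diffs: -3, 23, 97, 243, 485.
2nd diffs: 26, 74, 146, 242.
3rd diffs: 48, 72, 96.
4th diffs: 24, 24 (constant).
Newton forward-difference form: c_m = 1 + (-3)·C(m-1,1) + 26·C(m-1,2) + 48·C(m-1,3) + 24·C(m-1,4).
At m = 12: m-1 = 11, so c_{12} = 1 - 33 + 1430 + 7920 + 7920 = 17238.

17238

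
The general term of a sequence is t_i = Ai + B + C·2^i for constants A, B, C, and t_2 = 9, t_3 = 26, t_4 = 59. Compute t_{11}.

At i = 2, 3, 4: 2A + B + 4C = 9; 3A + B + 8C = 26; 4A + B + 16C = 59.
Subtracting the first from the second: A + 4C = 17.
Subtracting the second from the third: A + 8C = 33.
Solving: C = 4, A = 1, then B = -9.
So t_i = 1·i + (-9) + 4·2^i; at i=11 this is 8194.

8194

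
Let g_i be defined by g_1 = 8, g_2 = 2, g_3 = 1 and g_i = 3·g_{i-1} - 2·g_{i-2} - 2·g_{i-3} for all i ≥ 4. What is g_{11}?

Step forward from the initial values:
g_4 = -17  g_5 = -57  g_6 = -139  g_7 = -269  g_8 = -415  g_9 = -429  g_{10} = 81  g_{11} = 1931.

1931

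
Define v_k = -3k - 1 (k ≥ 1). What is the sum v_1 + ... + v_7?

-91

Over k = 1..7: Σk = 28.
Total = (-3)·28 + (-1)·7 = -91.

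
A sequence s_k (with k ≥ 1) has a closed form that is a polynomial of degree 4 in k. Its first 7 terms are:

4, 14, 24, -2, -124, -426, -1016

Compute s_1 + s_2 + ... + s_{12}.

-36120

1st diffs: 10, 10, -26, -122, -302, -590.
2nd diffs: 0, -36, -96, -180, -288.
3rd diffs: -36, -60, -84, -108.
4th diffs: -24, -24, -24 (constant).
Newton forward-difference form: s_k = 4 + 10·C(k-1,1) + (-36)·C(k-1,3) + (-24)·C(k-1,4).
Continuing: …, -2026, -3612, -5954, -9256, …, s_{12} = -13746.
Summing k = 1..12 (12 terms) gives -36120.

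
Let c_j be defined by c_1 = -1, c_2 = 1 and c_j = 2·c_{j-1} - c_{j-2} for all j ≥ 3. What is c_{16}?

c_3 = 3, c_4 = 5, c_5 = 7, …, c_{13} = 23, c_{14} = 25, c_{15} = 27, c_{16} = 29.
(Characteristic roots are 1 and 1.)

29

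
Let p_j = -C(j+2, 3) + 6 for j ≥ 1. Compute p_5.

-29

C(7, 3) = 35, so p_5 = -29.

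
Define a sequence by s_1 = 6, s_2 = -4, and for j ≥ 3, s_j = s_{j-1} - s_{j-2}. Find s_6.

s_3 = -10, s_4 = -6, s_5 = 4, s_6 = 10.

10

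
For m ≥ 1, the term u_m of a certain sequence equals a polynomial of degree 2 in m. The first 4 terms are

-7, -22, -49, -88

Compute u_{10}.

1st diffs: -15, -27, -39.
2nd diffs: -12, -12 (constant).
So u_m = -6m^2 + 3m - 4.
Evaluating at m = 10 gives u_{10} = -574.

-574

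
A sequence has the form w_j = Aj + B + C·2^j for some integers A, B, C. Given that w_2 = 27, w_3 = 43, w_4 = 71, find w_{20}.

3145815

At j = 2, 3, 4: 2A + B + 4C = 27; 3A + B + 8C = 43; 4A + B + 16C = 71.
Subtracting the first from the second: A + 4C = 16.
Subtracting the second from the third: A + 8C = 28.
Solving: C = 3, A = 4, then B = 7.
So w_j = 4·j + 7 + 3·2^j; at j=20 this is 3145815.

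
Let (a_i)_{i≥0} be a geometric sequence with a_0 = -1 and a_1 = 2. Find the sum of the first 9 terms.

Common ratio r = -2.
a_i = (-1)·(-2)^(i-0).
S = (-1)·((-2)^9 - 1)/(-2 - 1) = (-1)·(-512 - 1)/(-3) = -171.

-171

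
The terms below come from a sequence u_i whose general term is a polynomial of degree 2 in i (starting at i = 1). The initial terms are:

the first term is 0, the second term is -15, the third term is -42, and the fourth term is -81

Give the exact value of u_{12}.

-825

1st diffs: -15, -27, -39.
2nd diffs: -12, -12 (constant).
Newton forward-difference form: u_i = (-15)·C(i-1,1) + (-12)·C(i-1,2).
At i = 12: i-1 = 11, so u_{12} = -165 - 660 = -825.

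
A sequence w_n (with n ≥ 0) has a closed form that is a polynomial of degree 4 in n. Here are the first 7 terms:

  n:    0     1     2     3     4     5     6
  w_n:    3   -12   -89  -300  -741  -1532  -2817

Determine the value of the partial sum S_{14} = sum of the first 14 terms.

1st diffs: -15, -77, -211, -441, -791, -1285.
2nd diffs: -62, -134, -230, -350, -494.
3rd diffs: -72, -96, -120, -144.
4th diffs: -24, -24, -24 (constant).
So w_n = -n^4 - 6n^3 - 6n^2 - 2n + 3.
Continuing: …, -4764, -7565, -11436, -16617, …, w_{13} = -42780.
Summing n = 0..13 (14 terms) gives -144011.

-144011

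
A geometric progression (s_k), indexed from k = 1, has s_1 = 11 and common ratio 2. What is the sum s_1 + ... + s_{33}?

94489280501

s_k = 11·2^(k-1).
S = 11·(2^33 - 1)/(2 - 1) = 11·(8589934592 - 1)/(1) = 94489280501.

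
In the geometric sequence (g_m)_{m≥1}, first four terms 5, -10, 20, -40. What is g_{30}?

Common ratio r = -2.
g_m = 5·(-2)^(m-1).
g_{30} = 5·(-2)^29 = -2684354560.

-2684354560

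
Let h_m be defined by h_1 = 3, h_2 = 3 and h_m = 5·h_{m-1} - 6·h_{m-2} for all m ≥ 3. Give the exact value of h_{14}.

-4733817

h_3 = -3, h_4 = -33, h_5 = -147, …, h_{11} = -171003, h_{12} = -519153, h_{13} = -1569747, h_{14} = -4733817.
(Characteristic roots are 3 and 2.)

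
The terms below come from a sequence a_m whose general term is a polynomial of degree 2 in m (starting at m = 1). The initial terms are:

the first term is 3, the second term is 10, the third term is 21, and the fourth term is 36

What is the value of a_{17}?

595

1st diffs: 7, 11, 15.
2nd diffs: 4, 4 (constant).
Newton forward-difference form: a_m = 3 + 7·C(m-1,1) + 4·C(m-1,2).
At m = 17: m-1 = 16, so a_{17} = 3 + 112 + 480 = 595.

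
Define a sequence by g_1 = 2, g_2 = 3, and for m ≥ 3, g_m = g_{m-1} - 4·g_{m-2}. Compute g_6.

71

Step forward from the initial values:
g_3 = -5;  g_4 = -17;  g_5 = 3;  g_6 = 71.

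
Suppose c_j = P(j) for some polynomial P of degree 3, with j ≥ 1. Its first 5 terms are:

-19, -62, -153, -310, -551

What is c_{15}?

1st diffs: -43, -91, -157, -241.
2nd diffs: -48, -66, -84.
3rd diffs: -18, -18 (constant).
So c_j = -3j^3 - 6j^2 - 4j - 6.
Evaluating at j = 15 gives c_{15} = -11541.

-11541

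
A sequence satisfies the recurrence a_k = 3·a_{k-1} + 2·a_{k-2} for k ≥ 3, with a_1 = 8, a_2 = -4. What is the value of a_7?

244

Step forward from the initial values:
a_3 = 4;  a_4 = 4;  a_5 = 20;  a_6 = 68;  a_7 = 244.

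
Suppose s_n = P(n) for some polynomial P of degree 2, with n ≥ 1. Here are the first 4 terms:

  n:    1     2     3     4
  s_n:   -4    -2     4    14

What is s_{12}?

1st diffs: 2, 6, 10.
2nd diffs: 4, 4 (constant).
Newton forward-difference form: s_n = -4 + 2·C(n-1,1) + 4·C(n-1,2).
At n = 12: n-1 = 11, so s_{12} = -4 + 22 + 220 = 238.

238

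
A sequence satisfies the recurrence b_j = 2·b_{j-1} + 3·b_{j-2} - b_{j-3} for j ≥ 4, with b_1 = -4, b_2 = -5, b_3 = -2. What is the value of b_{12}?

-61425

Iterate the recurrence:
b_4 = -15; b_5 = -31; b_6 = -105; b_7 = -288; b_8 = -860; b_9 = -2479; b_{10} = -7250; b_{11} = -21077; b_{12} = -61425.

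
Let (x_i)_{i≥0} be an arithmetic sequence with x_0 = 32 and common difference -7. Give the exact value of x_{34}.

-206

x_i = 32 + (i - 0)·(-7).
x_{34} = 32 + 34·(-7) = -206.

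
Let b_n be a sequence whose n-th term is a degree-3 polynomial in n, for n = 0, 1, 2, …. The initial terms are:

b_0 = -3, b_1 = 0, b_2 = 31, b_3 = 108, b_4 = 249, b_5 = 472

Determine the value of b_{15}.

11172

1st diffs: 3, 31, 77, 141, 223.
2nd diffs: 28, 46, 64, 82.
3rd diffs: 18, 18, 18 (constant).
Newton forward-difference form: b_n = -3 + 3·C(n,1) + 28·C(n,2) + 18·C(n,3).
At n = 15: n = 15, so b_{15} = -3 + 45 + 2940 + 8190 = 11172.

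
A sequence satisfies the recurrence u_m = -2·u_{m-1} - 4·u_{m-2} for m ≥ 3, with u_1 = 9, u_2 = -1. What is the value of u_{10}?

4608

Applying the relation repeatedly:
u_3 = -34, u_4 = 72, u_5 = -8, u_6 = -272, u_7 = 576, u_8 = -64, u_9 = -2176, u_{10} = 4608.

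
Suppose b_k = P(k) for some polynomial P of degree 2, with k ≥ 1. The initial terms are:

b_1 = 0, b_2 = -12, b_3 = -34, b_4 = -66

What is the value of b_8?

1st diffs: -12, -22, -32.
2nd diffs: -10, -10 (constant).
So b_k = -5k^2 + 3k + 2.
Evaluating at k = 8 gives b_8 = -294.

-294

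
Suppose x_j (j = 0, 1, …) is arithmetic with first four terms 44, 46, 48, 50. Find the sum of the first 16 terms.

Common difference d = 2.
x_j = 44 + (j - 0)·2.
x_{15} = 74; S = 16·(44 + 74)/2 = 944.

944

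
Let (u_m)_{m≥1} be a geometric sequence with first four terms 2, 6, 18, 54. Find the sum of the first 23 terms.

94143178826

Common ratio r = 3.
u_m = 2·3^(m-1).
S = 2·(3^23 - 1)/(3 - 1) = 2·(94143178827 - 1)/(2) = 94143178826.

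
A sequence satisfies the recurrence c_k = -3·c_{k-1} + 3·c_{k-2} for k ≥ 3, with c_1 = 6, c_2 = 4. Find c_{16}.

-78421446

Compute successive terms:
c_3 = 6, c_4 = -6, c_5 = 36, …, c_{13} = 1439046, c_{14} = -5455836, c_{15} = 20684646, c_{16} = -78421446.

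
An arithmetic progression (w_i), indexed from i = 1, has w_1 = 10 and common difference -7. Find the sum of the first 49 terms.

w_i = 10 + (i - 1)·(-7).
w_{49} = -326; S = 49·(10 + (-326))/2 = -7742.

-7742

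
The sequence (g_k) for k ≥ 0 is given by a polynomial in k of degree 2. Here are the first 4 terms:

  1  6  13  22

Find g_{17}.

358

1st diffs: 5, 7, 9.
2nd diffs: 2, 2 (constant).
So g_k = k^2 + 4k + 1.
Evaluating at k = 17 gives g_{17} = 358.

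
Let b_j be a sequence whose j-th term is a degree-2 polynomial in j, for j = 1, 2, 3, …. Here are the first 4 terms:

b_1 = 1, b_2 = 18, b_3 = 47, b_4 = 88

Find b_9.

473

1st diffs: 17, 29, 41.
2nd diffs: 12, 12 (constant).
Newton forward-difference form: b_j = 1 + 17·C(j-1,1) + 12·C(j-1,2).
At j = 9: j-1 = 8, so b_9 = 1 + 136 + 336 = 473.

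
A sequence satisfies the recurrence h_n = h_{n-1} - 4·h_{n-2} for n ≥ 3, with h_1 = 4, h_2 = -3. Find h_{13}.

-15131

Step forward from the initial values:
h_3 = -19, h_4 = -7, h_5 = 69, …, h_{10} = 2417, h_{11} = 1821, h_{12} = -7847, h_{13} = -15131.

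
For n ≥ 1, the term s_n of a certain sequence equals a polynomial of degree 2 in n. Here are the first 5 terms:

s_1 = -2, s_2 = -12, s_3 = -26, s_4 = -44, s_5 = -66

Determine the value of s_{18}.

-716

1st diffs: -10, -14, -18, -22.
2nd diffs: -4, -4, -4 (constant).
Newton forward-difference form: s_n = -2 + (-10)·C(n-1,1) + (-4)·C(n-1,2).
At n = 18: n-1 = 17, so s_{18} = -2 - 170 - 544 = -716.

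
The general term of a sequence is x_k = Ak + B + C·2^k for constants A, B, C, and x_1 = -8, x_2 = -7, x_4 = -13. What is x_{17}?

The three given values yield: A + B + 2C = -8; 2A + B + 4C = -7; 4A + B + 16C = -13.
Subtracting the first from the second: A + 2C = 1.
Subtracting the second from the third: 2A + 12C = -6.
Solving: C = -1, A = 3, then B = -9.
Therefore x_{17} = 51 + (-9) + (-1)·131072 = -131030.

-131030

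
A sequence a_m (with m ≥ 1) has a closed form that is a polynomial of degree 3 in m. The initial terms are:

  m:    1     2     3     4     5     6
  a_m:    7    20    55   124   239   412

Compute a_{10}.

1st diffs: 13, 35, 69, 115, 173.
2nd diffs: 22, 34, 46, 58.
3rd diffs: 12, 12, 12 (constant).
Newton forward-difference form: a_m = 7 + 13·C(m-1,1) + 22·C(m-1,2) + 12·C(m-1,3).
At m = 10: m-1 = 9, so a_{10} = 7 + 117 + 792 + 1008 = 1924.

1924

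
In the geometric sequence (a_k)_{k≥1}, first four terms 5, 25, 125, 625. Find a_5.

3125

Common ratio r = 5.
a_k = 5·5^(k-1).
a_5 = 5·5^4 = 3125.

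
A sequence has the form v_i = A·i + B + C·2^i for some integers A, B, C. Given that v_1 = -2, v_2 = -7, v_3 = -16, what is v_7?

Plug in i = 1, 2, 3: A + B + 2C = -2; 2A + B + 4C = -7; 3A + B + 8C = -16.
Subtracting the first from the second: A + 2C = -5.
Subtracting the second from the third: A + 4C = -9.
Solving: C = -2, A = -1, then B = 3.
Hence v_7 = -1·7 + 3 + (-2)·128 = -260.

-260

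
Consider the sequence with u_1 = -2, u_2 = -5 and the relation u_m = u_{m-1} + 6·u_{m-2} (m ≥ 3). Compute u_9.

-11861

Step forward from the initial values:
u_3 = -17; u_4 = -47; u_5 = -149; u_6 = -431; u_7 = -1325; u_8 = -3911; u_9 = -11861.
(Characteristic roots are 3 and -2.)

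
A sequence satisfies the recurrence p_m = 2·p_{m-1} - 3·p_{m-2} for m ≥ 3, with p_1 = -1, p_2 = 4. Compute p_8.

Iterate the recurrence:
p_3 = 11, p_4 = 10, p_5 = -13, p_6 = -56, p_7 = -73, p_8 = 22.

22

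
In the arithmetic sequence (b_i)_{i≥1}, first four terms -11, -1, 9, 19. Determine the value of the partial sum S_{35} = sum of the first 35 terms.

5565

Common difference d = 10.
b_i = -11 + (i - 1)·10.
b_{35} = 329; S = 35·(-11 + 329)/2 = 5565.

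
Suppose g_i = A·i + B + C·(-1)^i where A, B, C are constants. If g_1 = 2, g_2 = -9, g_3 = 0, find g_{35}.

The three given values yield: A + B - C = 2; 2A + B + C = -9; 3A + B - C = 0.
Subtracting the first from the second: A + 2C = -11.
Subtracting the second from the third: A - 2C = 9.
Solving: C = -5, A = -1, then B = -2.
Hence g_{35} = -1·35 + (-2) + (-5)·(-1) = -32.

-32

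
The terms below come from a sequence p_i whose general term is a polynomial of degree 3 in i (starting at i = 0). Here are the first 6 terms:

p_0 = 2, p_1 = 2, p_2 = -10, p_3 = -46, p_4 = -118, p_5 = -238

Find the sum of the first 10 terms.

-3940

1st diffs: 0, -12, -36, -72, -120.
2nd diffs: -12, -24, -36, -48.
3rd diffs: -12, -12, -12 (constant).
Newton forward-difference form: p_i = 2 + (-12)·C(i,2) + (-12)·C(i,3).
Continuing: -418, -670, -1006, -1438.
Summing i = 0..9 (10 terms) gives -3940.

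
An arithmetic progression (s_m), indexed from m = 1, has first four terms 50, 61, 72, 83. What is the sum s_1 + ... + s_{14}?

Common difference d = 11.
s_m = 50 + (m - 1)·11.
s_{14} = 193; S = 14·(50 + 193)/2 = 1701.

1701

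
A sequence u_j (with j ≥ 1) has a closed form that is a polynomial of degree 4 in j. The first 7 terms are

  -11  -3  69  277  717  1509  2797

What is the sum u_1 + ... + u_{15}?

200147

1st diffs: 8, 72, 208, 440, 792, 1288.
2nd diffs: 64, 136, 232, 352, 496.
3rd diffs: 72, 96, 120, 144.
4th diffs: 24, 24, 24 (constant).
So u_j = j^4 + 2j^3 - 5j^2 - 6j - 3.
Continuing: …, 4749, 7557, 11437, 16629, …, u_{15} = 56157.
Summing j = 1..15 (15 terms) gives 200147.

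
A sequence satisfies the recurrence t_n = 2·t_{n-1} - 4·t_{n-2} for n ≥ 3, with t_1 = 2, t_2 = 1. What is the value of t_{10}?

-1024

Step forward from the initial values:
t_3 = -6;  t_4 = -16;  t_5 = -8;  t_6 = 48;  t_7 = 128;  t_8 = 64;  t_9 = -384;  t_{10} = -1024.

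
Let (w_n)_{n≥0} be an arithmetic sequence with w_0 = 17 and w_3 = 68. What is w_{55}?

952

Common difference d = (68 - 17) / (3 - 0) = 17.
w_n = 17 + (n - 0)·17.
w_{55} = 17 + 55·17 = 952.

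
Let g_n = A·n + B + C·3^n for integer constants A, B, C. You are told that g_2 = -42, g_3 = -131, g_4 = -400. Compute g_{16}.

-215233588

The three given values yield: 2A + B + 9C = -42; 3A + B + 27C = -131; 4A + B + 81C = -400.
Subtracting the first from the second: A + 18C = -89.
Subtracting the second from the third: A + 54C = -269.
Solving: C = -5, A = 1, then B = 1.
Therefore g_{16} = 16 + 1 + (-5)·43046721 = -215233588.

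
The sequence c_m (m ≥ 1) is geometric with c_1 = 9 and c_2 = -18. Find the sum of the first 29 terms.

1610612739

Common ratio r = -2.
c_m = 9·(-2)^(m-1).
S = 9·((-2)^29 - 1)/(-2 - 1) = 9·(-536870912 - 1)/(-3) = 1610612739.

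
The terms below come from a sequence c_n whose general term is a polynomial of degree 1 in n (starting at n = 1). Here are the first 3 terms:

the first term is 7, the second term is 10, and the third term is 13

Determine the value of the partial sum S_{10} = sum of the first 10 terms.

205

1st diffs: 3, 3 (constant).
So c_n = 3n + 4.
Continuing: …, 16, 19, 22, 25, …, c_{10} = 34.
Summing n = 1..10 (10 terms) gives 205.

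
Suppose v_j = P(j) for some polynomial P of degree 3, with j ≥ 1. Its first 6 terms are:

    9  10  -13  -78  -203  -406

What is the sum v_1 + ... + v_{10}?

1st diffs: 1, -23, -65, -125, -203.
2nd diffs: -24, -42, -60, -78.
3rd diffs: -18, -18, -18 (constant).
Newton forward-difference form: v_j = 9 + 1·C(j-1,1) + (-24)·C(j-1,2) + (-18)·C(j-1,3).
Continuing: -705, -1118, -1663, -2358.
Summing j = 1..10 (10 terms) gives -6525.

-6525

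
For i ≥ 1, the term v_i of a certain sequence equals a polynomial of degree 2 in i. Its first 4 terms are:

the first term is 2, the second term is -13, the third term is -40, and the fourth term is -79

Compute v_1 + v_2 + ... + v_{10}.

1st diffs: -15, -27, -39.
2nd diffs: -12, -12 (constant).
Newton forward-difference form: v_i = 2 + (-15)·C(i-1,1) + (-12)·C(i-1,2).
Continuing: …, -130, -193, -268, -355, …, v_{10} = -565.
Summing i = 1..10 (10 terms) gives -2095.

-2095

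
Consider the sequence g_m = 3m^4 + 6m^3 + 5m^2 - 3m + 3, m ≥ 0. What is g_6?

5349

g_6 = 3·6^4 + 6·6^3 + 5·6^2 - 3·6 + 3 = 5349.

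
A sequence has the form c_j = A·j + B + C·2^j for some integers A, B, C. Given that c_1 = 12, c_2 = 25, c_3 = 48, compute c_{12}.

20515

The three given values yield: A + B + 2C = 12; 2A + B + 4C = 25; 3A + B + 8C = 48.
Subtracting the first from the second: A + 2C = 13.
Subtracting the second from the third: A + 4C = 23.
Solving: C = 5, A = 3, then B = -1.
Therefore c_{12} = 36 + (-1) + 5·4096 = 20515.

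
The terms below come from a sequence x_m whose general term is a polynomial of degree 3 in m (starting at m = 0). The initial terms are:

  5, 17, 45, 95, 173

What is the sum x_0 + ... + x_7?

1692

1st diffs: 12, 28, 50, 78.
2nd diffs: 16, 22, 28.
3rd diffs: 6, 6 (constant).
Newton forward-difference form: x_m = 5 + 12·C(m,1) + 16·C(m,2) + 6·C(m,3).
Continuing: 285, 437, 635.
Summing m = 0..7 (8 terms) gives 1692.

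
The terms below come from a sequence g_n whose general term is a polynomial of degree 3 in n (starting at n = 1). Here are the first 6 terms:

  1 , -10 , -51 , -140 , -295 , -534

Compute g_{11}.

-3619

1st diffs: -11, -41, -89, -155, -239.
2nd diffs: -30, -48, -66, -84.
3rd diffs: -18, -18, -18 (constant).
Newton forward-difference form: g_n = 1 + (-11)·C(n-1,1) + (-30)·C(n-1,2) + (-18)·C(n-1,3).
At n = 11: n-1 = 10, so g_{11} = 1 - 110 - 1350 - 2160 = -3619.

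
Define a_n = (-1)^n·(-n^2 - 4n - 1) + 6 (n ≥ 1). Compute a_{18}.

(-1)^18 = 1; -n^2 - 4n - 1 at n=18 is -397; so a_{18} = -391.

-391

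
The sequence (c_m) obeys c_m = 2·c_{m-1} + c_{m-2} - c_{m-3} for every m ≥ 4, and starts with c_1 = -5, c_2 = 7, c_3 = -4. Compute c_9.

Compute successive terms:
c_4 = 4  c_5 = -3  c_6 = 2  c_7 = -3  c_8 = -1  c_9 = -7.

-7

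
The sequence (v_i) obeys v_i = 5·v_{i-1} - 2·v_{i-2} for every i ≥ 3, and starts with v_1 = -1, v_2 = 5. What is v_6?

2605

Applying the relation repeatedly:
v_3 = 27  v_4 = 125  v_5 = 571  v_6 = 2605.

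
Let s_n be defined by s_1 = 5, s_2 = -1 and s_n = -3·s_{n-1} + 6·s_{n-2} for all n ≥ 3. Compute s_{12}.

-15276681

s_3 = 33  s_4 = -105  s_5 = 513  s_6 = -2169  s_7 = 9585  s_8 = -41769  s_9 = 182817  s_{10} = -799065  s_{11} = 3494097  s_{12} = -15276681.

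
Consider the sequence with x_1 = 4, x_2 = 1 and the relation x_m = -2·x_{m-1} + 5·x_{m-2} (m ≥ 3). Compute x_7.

1678

x_3 = 18  x_4 = -31  x_5 = 152  x_6 = -459  x_7 = 1678.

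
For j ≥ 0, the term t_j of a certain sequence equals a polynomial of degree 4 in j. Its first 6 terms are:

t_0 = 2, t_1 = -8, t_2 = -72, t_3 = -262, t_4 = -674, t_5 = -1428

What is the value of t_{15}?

1st diffs: -10, -64, -190, -412, -754.
2nd diffs: -54, -126, -222, -342.
3rd diffs: -72, -96, -120.
4th diffs: -24, -24 (constant).
Newton forward-difference form: t_j = 2 + (-10)·C(j,1) + (-54)·C(j,2) + (-72)·C(j,3) + (-24)·C(j,4).
At j = 15: j = 15, so t_{15} = 2 - 150 - 5670 - 32760 - 32760 = -71338.

-71338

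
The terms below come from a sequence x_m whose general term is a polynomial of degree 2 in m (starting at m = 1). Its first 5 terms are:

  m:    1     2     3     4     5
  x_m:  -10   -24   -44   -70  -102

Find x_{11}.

1st diffs: -14, -20, -26, -32.
2nd diffs: -6, -6, -6 (constant).
Newton forward-difference form: x_m = -10 + (-14)·C(m-1,1) + (-6)·C(m-1,2).
At m = 11: m-1 = 10, so x_{11} = -10 - 140 - 270 = -420.

-420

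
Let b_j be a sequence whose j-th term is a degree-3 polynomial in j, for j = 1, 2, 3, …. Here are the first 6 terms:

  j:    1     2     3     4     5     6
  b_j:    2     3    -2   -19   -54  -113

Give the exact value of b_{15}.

-2714

1st diffs: 1, -5, -17, -35, -59.
2nd diffs: -6, -12, -18, -24.
3rd diffs: -6, -6, -6 (constant).
Newton forward-difference form: b_j = 2 + 1·C(j-1,1) + (-6)·C(j-1,2) + (-6)·C(j-1,3).
At j = 15: j-1 = 14, so b_{15} = 2 + 14 - 546 - 2184 = -2714.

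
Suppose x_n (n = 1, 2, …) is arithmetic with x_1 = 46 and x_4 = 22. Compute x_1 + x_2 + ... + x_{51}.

-7854

Common difference d = (22 - 46) / (4 - 1) = -8.
x_n = 46 + (n - 1)·(-8).
x_{51} = -354; S = 51·(46 + (-354))/2 = -7854.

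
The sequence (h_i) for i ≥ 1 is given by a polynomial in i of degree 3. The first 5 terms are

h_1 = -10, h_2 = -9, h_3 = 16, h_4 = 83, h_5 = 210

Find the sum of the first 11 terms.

9845

1st diffs: 1, 25, 67, 127.
2nd diffs: 24, 42, 60.
3rd diffs: 18, 18 (constant).
Newton forward-difference form: h_i = -10 + 1·C(i-1,1) + 24·C(i-1,2) + 18·C(i-1,3).
Continuing: …, 415, 716, 1131, 1678, …, h_{11} = 3240.
Summing i = 1..11 (11 terms) gives 9845.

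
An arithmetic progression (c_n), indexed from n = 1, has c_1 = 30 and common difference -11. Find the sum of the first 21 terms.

c_n = 30 + (n - 1)·(-11).
c_{21} = -190; S = 21·(30 + (-190))/2 = -1680.

-1680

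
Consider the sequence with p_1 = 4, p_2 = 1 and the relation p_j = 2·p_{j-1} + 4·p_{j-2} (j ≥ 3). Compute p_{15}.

Iterate the recurrence:
p_3 = 18; p_4 = 40; p_5 = 152; …; p_{12} = 541696; p_{13} = 1753088; p_{14} = 5672960; p_{15} = 18358272.

18358272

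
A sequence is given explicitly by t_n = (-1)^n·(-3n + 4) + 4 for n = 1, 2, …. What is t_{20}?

-52

(-1)^20 = 1; -3n + 4 at n=20 is -56; so t_{20} = -52.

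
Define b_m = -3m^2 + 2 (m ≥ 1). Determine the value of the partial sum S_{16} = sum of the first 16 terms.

-4456

Over m = 1..16: Σm = 136, Σm² = 1496.
Total = (-3)·1496 + (2)·16 = -4456.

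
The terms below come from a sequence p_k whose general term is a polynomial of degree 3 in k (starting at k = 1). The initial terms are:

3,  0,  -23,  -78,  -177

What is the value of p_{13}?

1st diffs: -3, -23, -55, -99.
2nd diffs: -20, -32, -44.
3rd diffs: -12, -12 (constant).
Newton forward-difference form: p_k = 3 + (-3)·C(k-1,1) + (-20)·C(k-1,2) + (-12)·C(k-1,3).
At k = 13: k-1 = 12, so p_{13} = 3 - 36 - 1320 - 2640 = -3993.

-3993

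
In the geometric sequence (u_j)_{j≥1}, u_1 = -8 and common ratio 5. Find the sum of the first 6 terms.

u_j = (-8)·5^(j-1).
S = (-8)·(5^6 - 1)/(5 - 1) = (-8)·(15625 - 1)/(4) = -31248.

-31248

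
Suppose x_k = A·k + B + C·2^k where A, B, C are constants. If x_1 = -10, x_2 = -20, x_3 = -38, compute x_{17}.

-524322

The three given values yield: A + B + 2C = -10; 2A + B + 4C = -20; 3A + B + 8C = -38.
Subtracting the first from the second: A + 2C = -10.
Subtracting the second from the third: A + 4C = -18.
Solving: C = -4, A = -2, then B = 0.
Hence x_{17} = -2·17 + 0 + (-4)·131072 = -524322.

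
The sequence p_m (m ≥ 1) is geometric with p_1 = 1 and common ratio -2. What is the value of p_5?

16

p_m = 1·(-2)^(m-1).
p_5 = 1·(-2)^4 = 16.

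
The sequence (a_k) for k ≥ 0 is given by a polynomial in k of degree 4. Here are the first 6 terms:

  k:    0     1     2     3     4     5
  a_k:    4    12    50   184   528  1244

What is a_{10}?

1st diffs: 8, 38, 134, 344, 716.
2nd diffs: 30, 96, 210, 372.
3rd diffs: 66, 114, 162.
4th diffs: 48, 48 (constant).
So a_k = 2k^4 - k^3 + 4k^2 + 3k + 4.
Evaluating at k = 10 gives a_{10} = 19434.

19434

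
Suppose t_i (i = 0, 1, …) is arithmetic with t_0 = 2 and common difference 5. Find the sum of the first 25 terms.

1550

t_i = 2 + (i - 0)·5.
t_{24} = 122; S = 25·(2 + 122)/2 = 1550.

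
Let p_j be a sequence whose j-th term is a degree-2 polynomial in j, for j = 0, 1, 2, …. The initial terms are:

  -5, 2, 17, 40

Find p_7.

1st diffs: 7, 15, 23.
2nd diffs: 8, 8 (constant).
Newton forward-difference form: p_j = -5 + 7·C(j,1) + 8·C(j,2).
At j = 7: j = 7, so p_7 = -5 + 49 + 168 = 212.

212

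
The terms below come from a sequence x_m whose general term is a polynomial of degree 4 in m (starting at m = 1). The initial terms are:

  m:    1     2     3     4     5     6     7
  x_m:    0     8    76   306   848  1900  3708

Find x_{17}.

1st diffs: 8, 68, 230, 542, 1052, 1808.
2nd diffs: 60, 162, 312, 510, 756.
3rd diffs: 102, 150, 198, 246.
4th diffs: 48, 48, 48 (constant).
Newton forward-difference form: x_m = 8·C(m-1,1) + 60·C(m-1,2) + 102·C(m-1,3) + 48·C(m-1,4).
At m = 17: m-1 = 16, so x_{17} = 128 + 7200 + 57120 + 87360 = 151808.

151808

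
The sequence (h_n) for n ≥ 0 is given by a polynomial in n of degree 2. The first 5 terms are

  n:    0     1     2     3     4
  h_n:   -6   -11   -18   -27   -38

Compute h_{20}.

-486

1st diffs: -5, -7, -9, -11.
2nd diffs: -2, -2, -2 (constant).
So h_n = -n^2 - 4n - 6.
Evaluating at n = 20 gives h_{20} = -486.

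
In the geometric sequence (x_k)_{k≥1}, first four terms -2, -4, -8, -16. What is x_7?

-128

Common ratio r = 2.
x_k = (-2)·2^(k-1).
x_7 = (-2)·2^6 = -128.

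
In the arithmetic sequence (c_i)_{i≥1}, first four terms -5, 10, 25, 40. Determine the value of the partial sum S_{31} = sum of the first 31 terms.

6820

Common difference d = 15.
c_i = -5 + (i - 1)·15.
c_{31} = 445; S = 31·(-5 + 445)/2 = 6820.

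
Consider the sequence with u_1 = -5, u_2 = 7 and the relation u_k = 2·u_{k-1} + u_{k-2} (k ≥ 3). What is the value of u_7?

345

Step forward from the initial values:
u_3 = 9  u_4 = 25  u_5 = 59  u_6 = 143  u_7 = 345.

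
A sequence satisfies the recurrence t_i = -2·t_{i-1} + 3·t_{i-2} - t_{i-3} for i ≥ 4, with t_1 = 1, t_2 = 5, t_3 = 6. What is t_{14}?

t_4 = 2;  t_5 = 9;  t_6 = -18;  …;  t_{11} = 5414;  t_{12} = -16673;  t_{13} = 51346;  t_{14} = -158125.

-158125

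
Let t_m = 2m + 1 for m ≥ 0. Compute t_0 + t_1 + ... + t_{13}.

Over m = 0..13: Σm = 91.
Total = (2)·91 + (1)·14 = 196.

196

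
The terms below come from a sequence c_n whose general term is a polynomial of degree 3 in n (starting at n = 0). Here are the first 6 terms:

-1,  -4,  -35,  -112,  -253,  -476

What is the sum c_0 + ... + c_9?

-7285

1st diffs: -3, -31, -77, -141, -223.
2nd diffs: -28, -46, -64, -82.
3rd diffs: -18, -18, -18 (constant).
Newton forward-difference form: c_n = -1 + (-3)·C(n,1) + (-28)·C(n,2) + (-18)·C(n,3).
Continuing: -799, -1240, -1817, -2548.
Summing n = 0..9 (10 terms) gives -7285.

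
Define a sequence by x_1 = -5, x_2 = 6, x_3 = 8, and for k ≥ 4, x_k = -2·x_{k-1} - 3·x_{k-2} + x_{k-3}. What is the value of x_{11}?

Iterate the recurrence:
x_4 = -39;  x_5 = 60;  x_6 = 5;  x_7 = -229;  x_8 = 503;  x_9 = -314;  x_{10} = -1110;  x_{11} = 3665.

3665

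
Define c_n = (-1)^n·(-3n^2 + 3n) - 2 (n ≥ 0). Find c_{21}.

(-1)^21 = -1; -3n^2 + 3n at n=21 is -1260; so c_{21} = 1258.

1258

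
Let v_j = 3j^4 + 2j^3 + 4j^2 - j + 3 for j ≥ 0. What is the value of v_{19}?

406109

v_{19} = 3·19^4 + 2·19^3 + 4·19^2 - 1·19 + 3 = 406109.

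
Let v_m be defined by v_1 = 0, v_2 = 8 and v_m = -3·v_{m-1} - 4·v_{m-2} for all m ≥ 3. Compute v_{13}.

-16920

Applying the relation repeatedly:
v_3 = -24; v_4 = 40; v_5 = -24; …; v_{10} = 680; v_{11} = -5016; v_{12} = 12328; v_{13} = -16920.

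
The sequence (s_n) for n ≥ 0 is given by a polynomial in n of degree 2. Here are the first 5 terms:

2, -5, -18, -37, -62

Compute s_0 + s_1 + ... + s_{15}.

-4168

1st diffs: -7, -13, -19, -25.
2nd diffs: -6, -6, -6 (constant).
So s_n = -3n^2 - 4n + 2.
Continuing: …, -93, -130, -173, -222, …, s_{15} = -733.
Summing n = 0..15 (16 terms) gives -4168.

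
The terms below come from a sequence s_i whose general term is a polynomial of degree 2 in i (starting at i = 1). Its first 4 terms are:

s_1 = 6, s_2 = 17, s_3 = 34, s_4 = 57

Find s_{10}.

1st diffs: 11, 17, 23.
2nd diffs: 6, 6 (constant).
Newton forward-difference form: s_i = 6 + 11·C(i-1,1) + 6·C(i-1,2).
At i = 10: i-1 = 9, so s_{10} = 6 + 99 + 216 = 321.

321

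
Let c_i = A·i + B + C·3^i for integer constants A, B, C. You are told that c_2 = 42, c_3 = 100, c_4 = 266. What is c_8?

The three given values yield: 2A + B + 9C = 42; 3A + B + 27C = 100; 4A + B + 81C = 266.
Subtracting the first from the second: A + 18C = 58.
Subtracting the second from the third: A + 54C = 166.
Solving: C = 3, A = 4, then B = 7.
Therefore c_8 = 32 + 7 + 3·6561 = 19722.

19722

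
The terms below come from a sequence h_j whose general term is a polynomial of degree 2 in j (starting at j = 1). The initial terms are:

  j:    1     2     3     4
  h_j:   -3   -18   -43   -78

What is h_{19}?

-1803

1st diffs: -15, -25, -35.
2nd diffs: -10, -10 (constant).
Newton forward-difference form: h_j = -3 + (-15)·C(j-1,1) + (-10)·C(j-1,2).
At j = 19: j-1 = 18, so h_{19} = -3 - 270 - 1530 = -1803.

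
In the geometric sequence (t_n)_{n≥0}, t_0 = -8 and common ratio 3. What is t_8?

-52488

t_n = (-8)·3^(n-0).
t_8 = (-8)·3^8 = -52488.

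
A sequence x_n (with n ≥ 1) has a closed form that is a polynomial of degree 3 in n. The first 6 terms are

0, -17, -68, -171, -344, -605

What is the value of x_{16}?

-12015

1st diffs: -17, -51, -103, -173, -261.
2nd diffs: -34, -52, -70, -88.
3rd diffs: -18, -18, -18 (constant).
So x_n = -3n^3 + n^2 + n + 1.
Evaluating at n = 16 gives x_{16} = -12015.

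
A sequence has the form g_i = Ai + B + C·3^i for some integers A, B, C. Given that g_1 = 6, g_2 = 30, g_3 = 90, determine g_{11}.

The three given values yield: A + B + 3C = 6; 2A + B + 9C = 30; 3A + B + 27C = 90.
Subtracting the first from the second: A + 6C = 24.
Subtracting the second from the third: A + 18C = 60.
Solving: C = 3, A = 6, then B = -9.
Therefore g_{11} = 66 + (-9) + 3·177147 = 531498.

531498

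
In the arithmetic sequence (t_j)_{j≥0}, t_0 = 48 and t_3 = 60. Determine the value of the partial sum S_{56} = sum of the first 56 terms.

8848

Common difference d = (60 - 48) / (3 - 0) = 4.
t_j = 48 + (j - 0)·4.
t_{55} = 268; S = 56·(48 + 268)/2 = 8848.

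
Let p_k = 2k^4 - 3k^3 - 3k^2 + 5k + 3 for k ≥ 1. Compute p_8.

6507

p_8 = 2·8^4 - 3·8^3 - 3·8^2 + 5·8 + 3 = 6507.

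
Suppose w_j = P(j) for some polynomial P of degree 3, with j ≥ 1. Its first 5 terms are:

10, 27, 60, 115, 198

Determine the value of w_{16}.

4675

1st diffs: 17, 33, 55, 83.
2nd diffs: 16, 22, 28.
3rd diffs: 6, 6 (constant).
Newton forward-difference form: w_j = 10 + 17·C(j-1,1) + 16·C(j-1,2) + 6·C(j-1,3).
At j = 16: j-1 = 15, so w_{16} = 10 + 255 + 1680 + 2730 = 4675.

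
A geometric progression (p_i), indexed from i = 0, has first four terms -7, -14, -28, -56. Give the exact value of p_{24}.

-117440512

Common ratio r = 2.
p_i = (-7)·2^(i-0).
p_{24} = (-7)·2^24 = -117440512.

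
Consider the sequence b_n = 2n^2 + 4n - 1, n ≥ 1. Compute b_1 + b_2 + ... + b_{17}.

4165

Over n = 1..17: Σn = 153, Σn² = 1785.
Total = (2)·1785 + (4)·153 + (-1)·17 = 4165.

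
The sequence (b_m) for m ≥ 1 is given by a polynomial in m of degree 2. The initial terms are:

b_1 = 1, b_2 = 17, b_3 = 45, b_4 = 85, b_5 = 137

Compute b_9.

1st diffs: 16, 28, 40, 52.
2nd diffs: 12, 12, 12 (constant).
Newton forward-difference form: b_m = 1 + 16·C(m-1,1) + 12·C(m-1,2).
At m = 9: m-1 = 8, so b_9 = 1 + 128 + 336 = 465.

465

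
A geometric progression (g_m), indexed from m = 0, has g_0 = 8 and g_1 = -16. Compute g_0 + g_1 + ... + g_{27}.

-715827880

Common ratio r = -2.
g_m = 8·(-2)^(m-0).
S = 8·((-2)^28 - 1)/(-2 - 1) = 8·(268435456 - 1)/(-3) = -715827880.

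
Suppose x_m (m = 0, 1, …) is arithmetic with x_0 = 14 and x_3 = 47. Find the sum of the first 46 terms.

12029

Common difference d = (47 - 14) / (3 - 0) = 11.
x_m = 14 + (m - 0)·11.
x_{45} = 509; S = 46·(14 + 509)/2 = 12029.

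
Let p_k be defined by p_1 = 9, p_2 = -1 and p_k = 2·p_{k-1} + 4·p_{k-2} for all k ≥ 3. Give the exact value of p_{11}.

Iterate the recurrence:
p_3 = 34; p_4 = 64; p_5 = 264; p_6 = 784; p_7 = 2624; p_8 = 8384; p_9 = 27264; p_{10} = 88064; p_{11} = 285184.

285184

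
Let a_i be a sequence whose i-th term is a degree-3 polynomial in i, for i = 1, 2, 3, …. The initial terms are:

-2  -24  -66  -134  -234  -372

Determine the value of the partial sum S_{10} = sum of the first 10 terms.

1st diffs: -22, -42, -68, -100, -138.
2nd diffs: -20, -26, -32, -38.
3rd diffs: -6, -6, -6 (constant).
Newton forward-difference form: a_i = -2 + (-22)·C(i-1,1) + (-20)·C(i-1,2) + (-6)·C(i-1,3).
Continuing: -554, -786, -1074, -1424.
Summing i = 1..10 (10 terms) gives -4670.

-4670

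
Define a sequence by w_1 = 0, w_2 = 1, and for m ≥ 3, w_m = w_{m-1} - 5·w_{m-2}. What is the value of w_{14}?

Compute successive terms:
w_3 = 1, w_4 = -4, w_5 = -9, …, w_{11} = 1111, w_{12} = 2531, w_{13} = -3024, w_{14} = -15679.

-15679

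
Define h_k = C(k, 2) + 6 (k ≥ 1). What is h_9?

C(9, 2) = 36, so h_9 = 42.

42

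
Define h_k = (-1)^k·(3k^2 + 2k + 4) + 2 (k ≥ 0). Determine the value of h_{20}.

(-1)^20 = 1; 3k^2 + 2k + 4 at k=20 is 1244; so h_{20} = 1246.

1246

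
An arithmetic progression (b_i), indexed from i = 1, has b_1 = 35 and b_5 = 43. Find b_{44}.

121

Common difference d = (43 - 35) / (5 - 1) = 2.
b_i = 35 + (i - 1)·2.
b_{44} = 35 + 43·2 = 121.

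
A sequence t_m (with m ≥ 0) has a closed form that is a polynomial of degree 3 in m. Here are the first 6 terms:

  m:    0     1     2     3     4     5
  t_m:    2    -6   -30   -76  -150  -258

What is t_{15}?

1st diffs: -8, -24, -46, -74, -108.
2nd diffs: -16, -22, -28, -34.
3rd diffs: -6, -6, -6 (constant).
Newton forward-difference form: t_m = 2 + (-8)·C(m,1) + (-16)·C(m,2) + (-6)·C(m,3).
At m = 15: m = 15, so t_{15} = 2 - 120 - 1680 - 2730 = -4528.

-4528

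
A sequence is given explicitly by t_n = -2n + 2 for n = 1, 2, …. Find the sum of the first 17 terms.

Over n = 1..17: Σn = 153.
Total = (-2)·153 + (2)·17 = -272.

-272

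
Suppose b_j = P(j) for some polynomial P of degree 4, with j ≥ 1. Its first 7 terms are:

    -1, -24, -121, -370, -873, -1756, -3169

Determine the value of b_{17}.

1st diffs: -23, -97, -249, -503, -883, -1413.
2nd diffs: -74, -152, -254, -380, -530.
3rd diffs: -78, -102, -126, -150.
4th diffs: -24, -24, -24 (constant).
So b_j = -j^4 - 3j^3 + 6j^2 - 5j + 2.
Evaluating at j = 17 gives b_{17} = -96609.

-96609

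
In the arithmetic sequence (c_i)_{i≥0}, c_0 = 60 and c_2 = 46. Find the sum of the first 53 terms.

-6466

Common difference d = (46 - 60) / (2 - 0) = -7.
c_i = 60 + (i - 0)·(-7).
c_{52} = -304; S = 53·(60 + (-304))/2 = -6466.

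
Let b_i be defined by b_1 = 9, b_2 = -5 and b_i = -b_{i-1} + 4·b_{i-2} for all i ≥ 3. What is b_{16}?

-6195341

b_3 = 41; b_4 = -61; b_5 = 225; …; b_{13} = 369729; b_{14} = -943285; b_{15} = 2422201; b_{16} = -6195341.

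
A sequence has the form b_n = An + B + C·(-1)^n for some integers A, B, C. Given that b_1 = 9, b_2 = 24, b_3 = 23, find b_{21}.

Write the equations: A + B - C = 9; 2A + B + C = 24; 3A + B - C = 23.
Subtracting the first from the second: A + 2C = 15.
Subtracting the second from the third: A - 2C = -1.
Solving: C = 4, A = 7, then B = 6.
Therefore b_{21} = 147 + 6 + 4·(-1) = 149.

149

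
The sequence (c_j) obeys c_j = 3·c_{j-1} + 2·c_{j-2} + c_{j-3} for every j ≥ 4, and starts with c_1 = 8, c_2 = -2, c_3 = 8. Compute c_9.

Iterate the recurrence:
c_4 = 28; c_5 = 98; c_6 = 358; c_7 = 1298; c_8 = 4708; c_9 = 17078.

17078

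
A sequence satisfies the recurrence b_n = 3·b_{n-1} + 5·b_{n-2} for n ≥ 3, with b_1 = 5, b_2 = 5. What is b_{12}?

14322670

Applying the relation repeatedly:
b_3 = 40; b_4 = 145; b_5 = 635; b_6 = 2630; b_7 = 11065; b_8 = 46345; b_9 = 194360; b_{10} = 814805; b_{11} = 3416215; b_{12} = 14322670.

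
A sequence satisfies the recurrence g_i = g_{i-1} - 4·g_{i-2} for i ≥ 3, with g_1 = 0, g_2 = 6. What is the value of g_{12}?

5934

Step forward from the initial values:
g_3 = 6, g_4 = -18, g_5 = -42, g_6 = 30, g_7 = 198, g_8 = 78, g_9 = -714, g_{10} = -1026, g_{11} = 1830, g_{12} = 5934.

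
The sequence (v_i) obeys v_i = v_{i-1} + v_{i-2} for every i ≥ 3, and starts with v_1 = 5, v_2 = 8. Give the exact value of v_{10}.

377

Compute successive terms:
v_3 = 13; v_4 = 21; v_5 = 34; v_6 = 55; v_7 = 89; v_8 = 144; v_9 = 233; v_{10} = 377.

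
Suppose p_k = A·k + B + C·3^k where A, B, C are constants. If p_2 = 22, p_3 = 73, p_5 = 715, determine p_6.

2170

The three given values yield: 2A + B + 9C = 22; 3A + B + 27C = 73; 5A + B + 243C = 715.
Subtracting the first from the second: A + 18C = 51.
Subtracting the second from the third: 2A + 216C = 642.
Solving: C = 3, A = -3, then B = 1.
Hence p_6 = -3·6 + 1 + 3·729 = 2170.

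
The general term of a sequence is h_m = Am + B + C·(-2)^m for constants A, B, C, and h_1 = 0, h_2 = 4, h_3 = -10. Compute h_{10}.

1008

At m = 1, 2, 3: A + B - 2C = 0; 2A + B + 4C = 4; 3A + B - 8C = -10.
Subtracting the first from the second: A + 6C = 4.
Subtracting the second from the third: A - 12C = -14.
Solving: C = 1, A = -2, then B = 4.
Hence h_{10} = -2·10 + 4 + 1·1024 = 1008.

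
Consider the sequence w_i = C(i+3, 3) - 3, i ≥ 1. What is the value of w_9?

C(12, 3) = 220, so w_9 = 217.

217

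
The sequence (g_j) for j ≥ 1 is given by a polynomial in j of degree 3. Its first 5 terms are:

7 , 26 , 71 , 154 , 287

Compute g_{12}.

3626

1st diffs: 19, 45, 83, 133.
2nd diffs: 26, 38, 50.
3rd diffs: 12, 12 (constant).
Newton forward-difference form: g_j = 7 + 19·C(j-1,1) + 26·C(j-1,2) + 12·C(j-1,3).
At j = 12: j-1 = 11, so g_{12} = 7 + 209 + 1430 + 1980 = 3626.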